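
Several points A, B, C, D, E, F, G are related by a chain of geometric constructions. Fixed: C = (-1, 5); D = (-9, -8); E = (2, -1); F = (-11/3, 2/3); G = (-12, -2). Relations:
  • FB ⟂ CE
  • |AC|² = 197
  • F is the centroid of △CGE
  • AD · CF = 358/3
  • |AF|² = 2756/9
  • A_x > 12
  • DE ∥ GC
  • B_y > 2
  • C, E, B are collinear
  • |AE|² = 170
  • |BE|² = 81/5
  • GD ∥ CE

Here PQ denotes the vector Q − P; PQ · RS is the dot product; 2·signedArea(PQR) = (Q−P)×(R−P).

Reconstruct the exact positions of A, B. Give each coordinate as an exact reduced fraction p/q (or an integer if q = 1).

A = (13, 6)
B = (1/5, 13/5)

1. A_x = 13  [line 8/3·x + 13/3·y + -182/3 = 0 ∩ |AF|² = 2756/9]
2. A_y = 6  [line 8/3·x + 13/3·y + -182/3 = 0 ∩ |AF|² = 2756/9]
   → A = (13, 6)
3. B_x = 1/5  [C, E, B are collinear ∩ FB ⟂ CE]
4. B_y = 13/5  [C, E, B are collinear ∩ FB ⟂ CE]
   → B = (1/5, 13/5)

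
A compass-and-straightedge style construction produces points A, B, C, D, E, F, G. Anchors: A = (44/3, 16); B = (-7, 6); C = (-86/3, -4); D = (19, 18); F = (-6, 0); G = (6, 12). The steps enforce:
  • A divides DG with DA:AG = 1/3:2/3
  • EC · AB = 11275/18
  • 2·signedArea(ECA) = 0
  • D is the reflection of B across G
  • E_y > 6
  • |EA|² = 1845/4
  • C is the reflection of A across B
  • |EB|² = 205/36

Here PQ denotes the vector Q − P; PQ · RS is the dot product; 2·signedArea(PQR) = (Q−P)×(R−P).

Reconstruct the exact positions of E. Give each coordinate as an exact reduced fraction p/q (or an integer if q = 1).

1. E_x = -29/6  [2·signedArea(ECA) = 0 ∩ EC · AB = 11275/18]
2. E_y = 7  [2·signedArea(ECA) = 0 ∩ EC · AB = 11275/18]
   → E = (-29/6, 7)

E = (-29/6, 7)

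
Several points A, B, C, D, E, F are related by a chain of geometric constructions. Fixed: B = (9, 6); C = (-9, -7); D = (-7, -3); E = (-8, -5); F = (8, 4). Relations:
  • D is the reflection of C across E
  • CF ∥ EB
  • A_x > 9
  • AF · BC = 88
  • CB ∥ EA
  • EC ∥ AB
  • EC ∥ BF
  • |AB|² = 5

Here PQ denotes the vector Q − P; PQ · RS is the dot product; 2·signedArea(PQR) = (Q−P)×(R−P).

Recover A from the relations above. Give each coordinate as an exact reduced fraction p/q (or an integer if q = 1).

1. A_x = 10  [EC ∥ AB ∩ CB ∥ EA]
2. A_y = 8  [EC ∥ AB ∩ CB ∥ EA]
   → A = (10, 8)

A = (10, 8)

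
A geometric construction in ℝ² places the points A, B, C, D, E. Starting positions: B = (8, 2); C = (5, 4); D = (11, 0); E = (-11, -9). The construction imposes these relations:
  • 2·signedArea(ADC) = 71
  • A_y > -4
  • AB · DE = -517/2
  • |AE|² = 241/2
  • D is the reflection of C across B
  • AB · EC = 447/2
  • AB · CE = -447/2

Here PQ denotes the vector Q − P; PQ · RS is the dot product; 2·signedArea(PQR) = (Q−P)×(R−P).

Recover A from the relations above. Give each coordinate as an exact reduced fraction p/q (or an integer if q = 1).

1. A_x = -3/2  [AB · CE = -447/2 ∩ 2·signedArea(ADC) = 71]
2. A_y = -7/2  [AB · CE = -447/2 ∩ 2·signedArea(ADC) = 71]
   → A = (-3/2, -7/2)

A = (-3/2, -7/2)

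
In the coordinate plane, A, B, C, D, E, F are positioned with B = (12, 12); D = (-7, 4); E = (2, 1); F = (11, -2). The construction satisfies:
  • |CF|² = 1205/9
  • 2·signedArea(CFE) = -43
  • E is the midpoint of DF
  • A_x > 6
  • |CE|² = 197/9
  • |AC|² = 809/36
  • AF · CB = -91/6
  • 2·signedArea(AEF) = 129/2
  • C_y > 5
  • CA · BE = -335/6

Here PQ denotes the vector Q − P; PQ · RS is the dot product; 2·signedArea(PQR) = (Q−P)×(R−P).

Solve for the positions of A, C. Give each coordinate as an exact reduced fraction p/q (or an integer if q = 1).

1. C_x = 7/3  [line -3·x + -9·y + 58 = 0 ∩ |CF|² = 1205/9]
2. C_y = 17/3  [line -3·x + -9·y + 58 = 0 ∩ |CF|² = 1205/9]
   → C = (7/3, 17/3)
3. A_x = 7  [AF · CB = -91/6 ∩ CA · BE = -335/6]
4. A_y = 13/2  [AF · CB = -91/6 ∩ CA · BE = -335/6]
   → A = (7, 13/2)

A = (7, 13/2)
C = (7/3, 17/3)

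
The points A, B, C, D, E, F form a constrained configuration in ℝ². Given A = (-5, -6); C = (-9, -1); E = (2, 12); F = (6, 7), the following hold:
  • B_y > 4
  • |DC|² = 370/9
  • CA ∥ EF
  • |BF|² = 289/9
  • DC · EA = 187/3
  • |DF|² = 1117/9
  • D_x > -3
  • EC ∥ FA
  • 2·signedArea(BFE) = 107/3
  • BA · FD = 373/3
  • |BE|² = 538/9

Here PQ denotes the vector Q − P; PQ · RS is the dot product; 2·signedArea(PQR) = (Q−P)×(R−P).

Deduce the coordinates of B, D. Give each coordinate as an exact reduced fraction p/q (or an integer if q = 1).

B = (1, 13/3)
D = (-8/3, 0)

1. B_x = 1  [line -5·x + -4·y + 67/3 = 0 ∩ |BF|² = 289/9]
2. B_y = 13/3  [line -5·x + -4·y + 67/3 = 0 ∩ |BF|² = 289/9]
   → B = (1, 13/3)
3. D_x = -8/3  [BA · FD = 373/3 ∩ DC · EA = 187/3]
4. D_y = 0  [BA · FD = 373/3 ∩ DC · EA = 187/3]
   → D = (-8/3, 0)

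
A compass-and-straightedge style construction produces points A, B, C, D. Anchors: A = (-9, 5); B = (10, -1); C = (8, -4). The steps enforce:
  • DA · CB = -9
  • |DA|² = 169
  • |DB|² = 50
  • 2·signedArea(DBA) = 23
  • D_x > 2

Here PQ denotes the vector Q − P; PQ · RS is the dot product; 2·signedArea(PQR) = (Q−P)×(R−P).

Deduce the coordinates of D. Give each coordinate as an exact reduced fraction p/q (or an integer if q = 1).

D = (3, 0)

1. D_x = 3  [2·signedArea(DBA) = 23 ∩ DA · CB = -9]
2. D_y = 0  [2·signedArea(DBA) = 23 ∩ DA · CB = -9]
   → D = (3, 0)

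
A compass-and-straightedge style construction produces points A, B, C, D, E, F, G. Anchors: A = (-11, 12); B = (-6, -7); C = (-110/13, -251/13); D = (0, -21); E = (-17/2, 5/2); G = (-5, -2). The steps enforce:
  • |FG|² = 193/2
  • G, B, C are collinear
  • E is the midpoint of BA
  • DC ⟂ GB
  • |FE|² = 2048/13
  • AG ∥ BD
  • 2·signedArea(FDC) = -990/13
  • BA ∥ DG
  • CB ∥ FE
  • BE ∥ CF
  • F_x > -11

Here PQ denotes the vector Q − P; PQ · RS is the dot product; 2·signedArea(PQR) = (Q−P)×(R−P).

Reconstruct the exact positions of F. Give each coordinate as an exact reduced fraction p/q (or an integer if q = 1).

F = (-285/26, -255/26)

1. F_x = -285/26  [CB ∥ FE ∩ BE ∥ CF]
2. F_y = -255/26  [CB ∥ FE ∩ BE ∥ CF]
   → F = (-285/26, -255/26)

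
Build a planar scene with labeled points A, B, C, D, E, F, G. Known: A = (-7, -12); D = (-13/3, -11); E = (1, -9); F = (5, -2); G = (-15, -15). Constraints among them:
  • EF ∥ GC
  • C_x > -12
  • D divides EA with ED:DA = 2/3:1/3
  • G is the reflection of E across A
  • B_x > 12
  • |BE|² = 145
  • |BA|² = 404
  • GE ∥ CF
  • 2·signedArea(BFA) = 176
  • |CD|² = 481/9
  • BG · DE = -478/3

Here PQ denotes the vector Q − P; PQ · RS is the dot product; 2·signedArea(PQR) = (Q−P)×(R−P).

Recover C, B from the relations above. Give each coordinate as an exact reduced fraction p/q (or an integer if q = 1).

1. C_x = -11  [GE ∥ CF ∩ EF ∥ GC]
2. C_y = -8  [GE ∥ CF ∩ EF ∥ GC]
   → C = (-11, -8)
3. B_x = 13  [2·signedArea(BFA) = 176 ∩ BG · DE = -478/3]
4. B_y = -10  [2·signedArea(BFA) = 176 ∩ BG · DE = -478/3]
   → B = (13, -10)

B = (13, -10)
C = (-11, -8)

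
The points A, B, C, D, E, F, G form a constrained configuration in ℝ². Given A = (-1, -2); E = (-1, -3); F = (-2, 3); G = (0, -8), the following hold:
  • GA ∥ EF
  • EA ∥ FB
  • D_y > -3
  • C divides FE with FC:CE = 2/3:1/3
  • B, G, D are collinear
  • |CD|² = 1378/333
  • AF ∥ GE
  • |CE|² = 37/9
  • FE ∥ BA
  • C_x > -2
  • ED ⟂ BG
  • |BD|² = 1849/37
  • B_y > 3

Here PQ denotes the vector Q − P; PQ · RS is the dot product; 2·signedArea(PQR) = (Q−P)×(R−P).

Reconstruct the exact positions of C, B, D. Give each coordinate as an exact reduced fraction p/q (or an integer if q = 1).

1. C_x = -4/3  [C divides FE with FC:CE = 2/3:1/3]
2. C_y = -1  [C divides FE with FC:CE = 2/3:1/3]
   → C = (-4/3, -1)
3. B_x = -2  [FE ∥ BA ∩ EA ∥ FB]
4. B_y = 4  [FE ∥ BA ∩ EA ∥ FB]
   → B = (-2, 4)
5. D_x = -31/37  [B, G, D are collinear ∩ ED ⟂ BG]
6. D_y = -110/37  [B, G, D are collinear ∩ ED ⟂ BG]
   → D = (-31/37, -110/37)

B = (-2, 4)
C = (-4/3, -1)
D = (-31/37, -110/37)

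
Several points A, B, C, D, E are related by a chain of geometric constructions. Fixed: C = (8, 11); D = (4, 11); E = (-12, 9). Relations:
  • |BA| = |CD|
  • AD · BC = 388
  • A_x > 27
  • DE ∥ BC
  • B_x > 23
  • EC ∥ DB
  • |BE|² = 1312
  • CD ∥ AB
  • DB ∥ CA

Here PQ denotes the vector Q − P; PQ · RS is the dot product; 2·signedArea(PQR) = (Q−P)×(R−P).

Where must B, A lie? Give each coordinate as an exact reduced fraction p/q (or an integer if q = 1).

1. B_x = 24  [DE ∥ BC ∩ EC ∥ DB]
2. B_y = 13  [DE ∥ BC ∩ EC ∥ DB]
   → B = (24, 13)
3. A_x = 28  [CD ∥ AB ∩ DB ∥ CA]
4. A_y = 13  [CD ∥ AB ∩ DB ∥ CA]
   → A = (28, 13)

A = (28, 13)
B = (24, 13)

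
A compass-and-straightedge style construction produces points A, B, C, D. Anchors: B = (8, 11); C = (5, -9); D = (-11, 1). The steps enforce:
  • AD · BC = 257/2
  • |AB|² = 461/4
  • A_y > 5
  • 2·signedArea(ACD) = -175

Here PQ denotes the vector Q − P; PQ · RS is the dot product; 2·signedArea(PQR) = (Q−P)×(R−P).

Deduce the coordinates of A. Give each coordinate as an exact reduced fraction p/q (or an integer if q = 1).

1. A_x = -3/2  [2·signedArea(ACD) = -175 ∩ AD · BC = 257/2]
2. A_y = 6  [2·signedArea(ACD) = -175 ∩ AD · BC = 257/2]
   → A = (-3/2, 6)

A = (-3/2, 6)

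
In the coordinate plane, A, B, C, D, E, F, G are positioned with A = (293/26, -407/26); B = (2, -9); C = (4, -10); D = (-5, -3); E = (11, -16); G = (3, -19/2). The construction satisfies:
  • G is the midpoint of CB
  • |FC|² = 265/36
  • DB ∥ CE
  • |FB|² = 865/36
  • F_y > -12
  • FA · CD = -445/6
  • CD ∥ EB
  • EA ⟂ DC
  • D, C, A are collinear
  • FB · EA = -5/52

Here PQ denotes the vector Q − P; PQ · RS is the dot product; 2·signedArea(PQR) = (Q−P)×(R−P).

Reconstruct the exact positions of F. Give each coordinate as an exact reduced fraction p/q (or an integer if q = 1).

F = (6, -71/6)

1. F_x = 6  [FA · CD = -445/6 ∩ FB · EA = -5/52]
2. F_y = -71/6  [FA · CD = -445/6 ∩ FB · EA = -5/52]
   → F = (6, -71/6)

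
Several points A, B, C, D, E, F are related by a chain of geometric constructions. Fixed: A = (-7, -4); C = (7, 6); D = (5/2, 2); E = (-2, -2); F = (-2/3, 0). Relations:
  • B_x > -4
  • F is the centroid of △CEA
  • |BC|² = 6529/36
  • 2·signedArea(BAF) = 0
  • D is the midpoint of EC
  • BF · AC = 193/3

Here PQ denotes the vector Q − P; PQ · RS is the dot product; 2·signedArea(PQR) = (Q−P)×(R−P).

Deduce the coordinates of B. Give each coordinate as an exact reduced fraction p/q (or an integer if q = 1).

B = (-23/6, -2)

1. B_x = -23/6  [2·signedArea(BAF) = 0 ∩ BF · AC = 193/3]
2. B_y = -2  [2·signedArea(BAF) = 0 ∩ BF · AC = 193/3]
   → B = (-23/6, -2)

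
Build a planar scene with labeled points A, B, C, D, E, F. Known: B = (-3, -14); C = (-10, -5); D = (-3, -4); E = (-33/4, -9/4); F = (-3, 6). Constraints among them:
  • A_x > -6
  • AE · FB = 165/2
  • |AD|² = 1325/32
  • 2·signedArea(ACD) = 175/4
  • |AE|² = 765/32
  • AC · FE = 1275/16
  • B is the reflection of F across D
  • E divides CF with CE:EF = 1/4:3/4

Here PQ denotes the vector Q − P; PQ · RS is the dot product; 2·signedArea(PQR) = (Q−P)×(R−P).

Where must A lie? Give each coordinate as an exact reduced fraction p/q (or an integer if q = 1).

1. A_x = -45/8  [2·signedArea(ACD) = 175/4 ∩ AE · FB = 165/2]
2. A_y = 15/8  [2·signedArea(ACD) = 175/4 ∩ AE · FB = 165/2]
   → A = (-45/8, 15/8)

A = (-45/8, 15/8)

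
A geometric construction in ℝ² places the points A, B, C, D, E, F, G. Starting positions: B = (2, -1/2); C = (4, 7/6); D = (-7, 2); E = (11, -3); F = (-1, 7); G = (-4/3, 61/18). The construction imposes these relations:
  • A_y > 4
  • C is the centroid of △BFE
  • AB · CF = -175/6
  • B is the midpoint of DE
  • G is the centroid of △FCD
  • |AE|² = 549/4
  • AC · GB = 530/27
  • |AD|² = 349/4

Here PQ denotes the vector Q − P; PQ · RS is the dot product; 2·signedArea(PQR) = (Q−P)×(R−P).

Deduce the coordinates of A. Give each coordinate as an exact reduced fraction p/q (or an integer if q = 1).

1. A_x = 2  [line -10/3·x + 35/9·y + -65/6 = 0 ∩ |AD|² = 349/4]
2. A_y = 9/2  [line -10/3·x + 35/9·y + -65/6 = 0 ∩ |AD|² = 349/4]
   → A = (2, 9/2)

A = (2, 9/2)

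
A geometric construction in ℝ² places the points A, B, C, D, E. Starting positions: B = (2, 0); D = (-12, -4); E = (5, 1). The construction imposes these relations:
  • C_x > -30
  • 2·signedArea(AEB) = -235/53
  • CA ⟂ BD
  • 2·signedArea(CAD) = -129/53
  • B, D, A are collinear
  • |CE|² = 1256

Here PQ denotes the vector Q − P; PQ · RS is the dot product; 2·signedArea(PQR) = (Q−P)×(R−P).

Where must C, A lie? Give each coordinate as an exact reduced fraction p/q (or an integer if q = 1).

1. A_x = -1539/53  [B, D, A are collinear ∩ 2·signedArea(AEB) = -235/53]
2. A_y = -470/53  [B, D, A are collinear ∩ 2·signedArea(AEB) = -235/53]
   → A = (-1539/53, -470/53)
3. C_x = -29  [2·signedArea(CAD) = -129/53 ∩ CA ⟂ BD]
4. C_y = -9  [2·signedArea(CAD) = -129/53 ∩ CA ⟂ BD]
   → C = (-29, -9)

A = (-1539/53, -470/53)
C = (-29, -9)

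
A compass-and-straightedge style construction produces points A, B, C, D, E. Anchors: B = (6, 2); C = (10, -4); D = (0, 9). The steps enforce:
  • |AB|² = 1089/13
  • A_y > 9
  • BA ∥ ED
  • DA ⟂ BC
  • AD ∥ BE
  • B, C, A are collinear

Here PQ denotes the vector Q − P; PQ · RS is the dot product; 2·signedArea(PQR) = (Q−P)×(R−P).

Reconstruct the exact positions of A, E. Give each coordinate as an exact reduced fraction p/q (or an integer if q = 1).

1. A_x = 12/13  [B, C, A are collinear ∩ DA ⟂ BC]
2. A_y = 125/13  [B, C, A are collinear ∩ DA ⟂ BC]
   → A = (12/13, 125/13)
3. E_x = 66/13  [BA ∥ ED ∩ AD ∥ BE]
4. E_y = 18/13  [BA ∥ ED ∩ AD ∥ BE]
   → E = (66/13, 18/13)

A = (12/13, 125/13)
E = (66/13, 18/13)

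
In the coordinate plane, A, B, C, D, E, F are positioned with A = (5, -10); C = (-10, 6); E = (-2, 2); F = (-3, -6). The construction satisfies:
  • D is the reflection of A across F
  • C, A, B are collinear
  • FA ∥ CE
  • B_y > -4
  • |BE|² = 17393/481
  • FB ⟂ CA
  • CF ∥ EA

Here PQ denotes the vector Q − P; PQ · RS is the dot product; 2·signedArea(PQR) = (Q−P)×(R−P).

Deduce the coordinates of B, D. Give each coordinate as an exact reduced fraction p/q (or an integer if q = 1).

1. B_x = -355/481  [C, A, B are collinear ∩ FB ⟂ CA]
2. B_y = -1866/481  [C, A, B are collinear ∩ FB ⟂ CA]
   → B = (-355/481, -1866/481)
3. D_x = -11  [D is the reflection of A across F]
4. D_y = -2  [D is the reflection of A across F]
   → D = (-11, -2)

B = (-355/481, -1866/481)
D = (-11, -2)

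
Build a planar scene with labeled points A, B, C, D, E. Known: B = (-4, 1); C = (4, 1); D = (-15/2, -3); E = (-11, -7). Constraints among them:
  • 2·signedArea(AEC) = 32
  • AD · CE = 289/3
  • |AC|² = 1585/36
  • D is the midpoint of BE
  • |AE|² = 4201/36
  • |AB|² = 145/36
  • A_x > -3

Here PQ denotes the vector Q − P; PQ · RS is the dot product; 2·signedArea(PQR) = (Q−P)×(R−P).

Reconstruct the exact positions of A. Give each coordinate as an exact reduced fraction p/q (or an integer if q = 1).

A = (-5/2, -1/3)

1. A_x = -5/2  [AD · CE = 289/3 ∩ 2·signedArea(AEC) = 32]
2. A_y = -1/3  [AD · CE = 289/3 ∩ 2·signedArea(AEC) = 32]
   → A = (-5/2, -1/3)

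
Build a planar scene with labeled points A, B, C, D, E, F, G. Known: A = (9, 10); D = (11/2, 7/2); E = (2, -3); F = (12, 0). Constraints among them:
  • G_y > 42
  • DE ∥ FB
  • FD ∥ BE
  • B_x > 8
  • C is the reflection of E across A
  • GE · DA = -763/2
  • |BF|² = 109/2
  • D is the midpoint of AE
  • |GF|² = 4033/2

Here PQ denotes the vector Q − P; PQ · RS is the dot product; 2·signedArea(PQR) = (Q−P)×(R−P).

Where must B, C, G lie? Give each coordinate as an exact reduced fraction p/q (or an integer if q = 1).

1. B_x = 17/2  [FD ∥ BE ∩ DE ∥ FB]
2. B_y = -13/2  [FD ∥ BE ∩ DE ∥ FB]
   → B = (17/2, -13/2)
3. C_x = 16  [C is the reflection of E across A]
4. C_y = 23  [C is the reflection of E across A]
   → C = (16, 23)
5. G_x = 53/2  [line -7/2·x + -13/2·y + 369 = 0 ∩ |GF|² = 4033/2]
6. G_y = 85/2  [line -7/2·x + -13/2·y + 369 = 0 ∩ |GF|² = 4033/2]
   → G = (53/2, 85/2)

B = (17/2, -13/2)
C = (16, 23)
G = (53/2, 85/2)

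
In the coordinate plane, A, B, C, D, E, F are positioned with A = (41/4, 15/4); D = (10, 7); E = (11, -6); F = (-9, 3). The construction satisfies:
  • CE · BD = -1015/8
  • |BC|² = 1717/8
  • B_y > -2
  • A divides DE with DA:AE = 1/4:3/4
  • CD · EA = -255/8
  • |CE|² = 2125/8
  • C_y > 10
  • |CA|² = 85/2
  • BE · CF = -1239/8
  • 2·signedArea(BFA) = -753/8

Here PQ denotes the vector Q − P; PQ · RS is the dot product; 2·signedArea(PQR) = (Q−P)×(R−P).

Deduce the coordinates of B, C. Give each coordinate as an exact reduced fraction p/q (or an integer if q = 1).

B = (1, -3/2)
C = (39/4, 41/4)

1. C_x = 39/4  [line 3/4·x + -39/4·y + 741/8 = 0 ∩ |CE|² = 2125/8]
2. C_y = 41/4  [line 3/4·x + -39/4·y + 741/8 = 0 ∩ |CE|² = 2125/8]
   → C = (39/4, 41/4)
3. B_x = 1  [BE · CF = -1239/8 ∩ 2·signedArea(BFA) = -753/8]
4. B_y = -3/2  [BE · CF = -1239/8 ∩ 2·signedArea(BFA) = -753/8]
   → B = (1, -3/2)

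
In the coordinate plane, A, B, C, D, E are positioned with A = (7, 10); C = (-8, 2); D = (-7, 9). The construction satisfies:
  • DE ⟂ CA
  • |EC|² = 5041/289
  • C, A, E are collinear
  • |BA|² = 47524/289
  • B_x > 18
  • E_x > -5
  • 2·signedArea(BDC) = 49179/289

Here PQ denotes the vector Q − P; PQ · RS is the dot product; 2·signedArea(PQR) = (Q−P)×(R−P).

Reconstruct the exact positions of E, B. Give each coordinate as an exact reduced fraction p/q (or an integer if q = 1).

1. E_x = -1247/289  [C, A, E are collinear ∩ DE ⟂ CA]
2. E_y = 1146/289  [C, A, E are collinear ∩ DE ⟂ CA]
   → E = (-1247/289, 1146/289)
3. B_x = 5293/289  [line 7·x + -1·y + -32417/289 = 0 ∩ |BA|² = 47524/289]
4. B_y = 4634/289  [line 7·x + -1·y + -32417/289 = 0 ∩ |BA|² = 47524/289]
   → B = (5293/289, 4634/289)

B = (5293/289, 4634/289)
E = (-1247/289, 1146/289)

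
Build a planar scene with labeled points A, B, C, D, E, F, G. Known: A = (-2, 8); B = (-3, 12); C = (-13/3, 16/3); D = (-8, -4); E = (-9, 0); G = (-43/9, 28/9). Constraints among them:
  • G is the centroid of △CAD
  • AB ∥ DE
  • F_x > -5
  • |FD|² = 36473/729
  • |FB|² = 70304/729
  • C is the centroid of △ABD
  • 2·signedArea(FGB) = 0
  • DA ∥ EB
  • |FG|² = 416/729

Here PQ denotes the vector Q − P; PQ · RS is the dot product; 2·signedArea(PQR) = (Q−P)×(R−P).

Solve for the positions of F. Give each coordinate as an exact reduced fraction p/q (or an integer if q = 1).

F = (-133/27, 64/27)

1. F_x = -133/27  [line -80/9·x + 16/9·y + -48 = 0 ∩ |FD|² = 36473/729]
2. F_y = 64/27  [line -80/9·x + 16/9·y + -48 = 0 ∩ |FD|² = 36473/729]
   → F = (-133/27, 64/27)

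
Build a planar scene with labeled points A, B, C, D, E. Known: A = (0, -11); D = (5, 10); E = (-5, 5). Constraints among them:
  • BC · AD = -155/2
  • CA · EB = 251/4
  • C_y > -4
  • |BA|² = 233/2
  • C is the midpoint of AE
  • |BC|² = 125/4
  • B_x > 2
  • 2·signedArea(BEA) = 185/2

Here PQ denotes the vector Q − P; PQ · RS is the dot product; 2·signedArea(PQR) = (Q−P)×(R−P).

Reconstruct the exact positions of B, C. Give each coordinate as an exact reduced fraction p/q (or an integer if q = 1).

1. C_x = -5/2  [C is the midpoint of AE]
2. C_y = -3  [C is the midpoint of AE]
   → C = (-5/2, -3)
3. B_x = 5/2  [2·signedArea(BEA) = 185/2 ∩ BC · AD = -155/2]
4. B_y = -1/2  [2·signedArea(BEA) = 185/2 ∩ BC · AD = -155/2]
   → B = (5/2, -1/2)

B = (5/2, -1/2)
C = (-5/2, -3)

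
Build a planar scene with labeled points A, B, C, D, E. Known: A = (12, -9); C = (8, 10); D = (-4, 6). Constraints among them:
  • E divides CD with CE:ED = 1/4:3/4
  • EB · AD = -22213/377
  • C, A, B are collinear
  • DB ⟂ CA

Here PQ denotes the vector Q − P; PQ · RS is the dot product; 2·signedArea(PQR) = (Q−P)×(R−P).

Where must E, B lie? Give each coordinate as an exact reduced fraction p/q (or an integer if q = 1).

B = (3128/377, 3238/377)
E = (5, 9)

1. E_x = 5  [E divides CD with CE:ED = 1/4:3/4]
2. E_y = 9  [E divides CD with CE:ED = 1/4:3/4]
   → E = (5, 9)
3. B_x = 3128/377  [C, A, B are collinear ∩ DB ⟂ CA]
4. B_y = 3238/377  [C, A, B are collinear ∩ DB ⟂ CA]
   → B = (3128/377, 3238/377)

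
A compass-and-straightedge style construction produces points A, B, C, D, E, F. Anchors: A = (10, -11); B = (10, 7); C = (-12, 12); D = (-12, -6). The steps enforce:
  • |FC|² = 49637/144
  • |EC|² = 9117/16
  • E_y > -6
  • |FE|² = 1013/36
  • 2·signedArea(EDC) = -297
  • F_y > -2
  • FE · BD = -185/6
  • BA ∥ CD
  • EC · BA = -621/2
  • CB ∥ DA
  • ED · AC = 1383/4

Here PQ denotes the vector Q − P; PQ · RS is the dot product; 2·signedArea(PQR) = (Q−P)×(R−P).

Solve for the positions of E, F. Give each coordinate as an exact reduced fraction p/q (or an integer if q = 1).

1. E_x = 9/2  [ED · AC = 1383/4 ∩ EC · BA = -621/2]
2. E_y = -21/4  [ED · AC = 1383/4 ∩ EC · BA = -621/2]
   → E = (9/2, -21/4)
3. F_x = 5/6  [line 22·x + 13·y + 1/12 = 0 ∩ |FE|² = 1013/36]
4. F_y = -17/12  [line 22·x + 13·y + 1/12 = 0 ∩ |FE|² = 1013/36]
   → F = (5/6, -17/12)

E = (9/2, -21/4)
F = (5/6, -17/12)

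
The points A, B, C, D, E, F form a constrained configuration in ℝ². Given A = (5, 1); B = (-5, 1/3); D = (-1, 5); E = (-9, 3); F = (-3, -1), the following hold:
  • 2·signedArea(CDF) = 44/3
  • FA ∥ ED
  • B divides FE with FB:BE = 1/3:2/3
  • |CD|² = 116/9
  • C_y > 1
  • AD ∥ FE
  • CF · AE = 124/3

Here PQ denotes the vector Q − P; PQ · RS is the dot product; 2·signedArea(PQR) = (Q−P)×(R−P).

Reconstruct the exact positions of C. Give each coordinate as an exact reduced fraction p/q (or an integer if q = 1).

1. C_x = 1/3  [CF · AE = 124/3 ∩ 2·signedArea(CDF) = 44/3]
2. C_y = 5/3  [CF · AE = 124/3 ∩ 2·signedArea(CDF) = 44/3]
   → C = (1/3, 5/3)

C = (1/3, 5/3)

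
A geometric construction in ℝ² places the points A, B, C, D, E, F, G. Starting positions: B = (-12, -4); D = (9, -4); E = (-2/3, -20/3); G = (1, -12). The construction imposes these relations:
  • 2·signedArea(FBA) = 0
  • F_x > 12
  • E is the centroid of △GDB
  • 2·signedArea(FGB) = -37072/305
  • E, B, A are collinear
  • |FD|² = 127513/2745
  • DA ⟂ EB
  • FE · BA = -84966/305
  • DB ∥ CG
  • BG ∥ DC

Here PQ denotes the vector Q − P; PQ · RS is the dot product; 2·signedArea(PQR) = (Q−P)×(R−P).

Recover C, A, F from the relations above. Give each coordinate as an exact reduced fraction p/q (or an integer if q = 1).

A = (2409/305, -2648/305)
C = (22, -12)
F = (11528/915, -8956/915)

1. C_x = 22  [DB ∥ CG ∩ BG ∥ DC]
2. C_y = -12  [DB ∥ CG ∩ BG ∥ DC]
   → C = (22, -12)
3. A_x = 2409/305  [E, B, A are collinear ∩ DA ⟂ EB]
4. A_y = -2648/305  [E, B, A are collinear ∩ DA ⟂ EB]
   → A = (2409/305, -2648/305)
5. F_x = 11528/915  [2·signedArea(FBA) = 0 ∩ 2·signedArea(FGB) = -37072/305]
6. F_y = -8956/915  [2·signedArea(FBA) = 0 ∩ 2·signedArea(FGB) = -37072/305]
   → F = (11528/915, -8956/915)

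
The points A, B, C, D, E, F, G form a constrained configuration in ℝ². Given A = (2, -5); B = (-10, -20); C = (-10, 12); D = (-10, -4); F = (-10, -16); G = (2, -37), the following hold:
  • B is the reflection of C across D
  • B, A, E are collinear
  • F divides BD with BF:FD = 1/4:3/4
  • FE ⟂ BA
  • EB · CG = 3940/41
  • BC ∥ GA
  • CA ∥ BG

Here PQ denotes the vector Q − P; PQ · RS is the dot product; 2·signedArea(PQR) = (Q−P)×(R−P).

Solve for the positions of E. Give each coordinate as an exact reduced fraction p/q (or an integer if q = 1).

1. E_x = -330/41  [B, A, E are collinear ∩ FE ⟂ BA]
2. E_y = -720/41  [B, A, E are collinear ∩ FE ⟂ BA]
   → E = (-330/41, -720/41)

E = (-330/41, -720/41)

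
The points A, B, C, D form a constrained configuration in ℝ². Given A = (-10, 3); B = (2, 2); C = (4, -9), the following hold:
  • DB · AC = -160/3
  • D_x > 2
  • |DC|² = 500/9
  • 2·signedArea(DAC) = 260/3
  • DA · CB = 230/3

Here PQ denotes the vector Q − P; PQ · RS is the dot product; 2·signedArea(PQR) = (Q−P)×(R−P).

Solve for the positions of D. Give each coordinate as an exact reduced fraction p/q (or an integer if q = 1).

1. D_x = 8/3  [DA · CB = 230/3 ∩ 2·signedArea(DAC) = 260/3]
2. D_y = -5/3  [DA · CB = 230/3 ∩ 2·signedArea(DAC) = 260/3]
   → D = (8/3, -5/3)

D = (8/3, -5/3)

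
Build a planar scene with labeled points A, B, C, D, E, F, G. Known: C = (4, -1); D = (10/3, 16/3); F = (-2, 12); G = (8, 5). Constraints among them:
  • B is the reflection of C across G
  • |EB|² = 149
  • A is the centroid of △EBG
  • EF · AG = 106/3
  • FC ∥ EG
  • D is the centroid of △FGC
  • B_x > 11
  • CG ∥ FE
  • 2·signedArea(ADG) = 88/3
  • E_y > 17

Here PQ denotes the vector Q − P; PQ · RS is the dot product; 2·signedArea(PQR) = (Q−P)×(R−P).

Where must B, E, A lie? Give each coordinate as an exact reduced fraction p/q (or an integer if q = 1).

1. B_x = 12  [B is the reflection of C across G]
2. B_y = 11  [B is the reflection of C across G]
   → B = (12, 11)
3. E_x = 2  [FC ∥ EG ∩ CG ∥ FE]
4. E_y = 18  [FC ∥ EG ∩ CG ∥ FE]
   → E = (2, 18)
5. A_x = 22/3  [A is the centroid of △EBG]
6. A_y = 34/3  [A is the centroid of △EBG]
   → A = (22/3, 34/3)

A = (22/3, 34/3)
B = (12, 11)
E = (2, 18)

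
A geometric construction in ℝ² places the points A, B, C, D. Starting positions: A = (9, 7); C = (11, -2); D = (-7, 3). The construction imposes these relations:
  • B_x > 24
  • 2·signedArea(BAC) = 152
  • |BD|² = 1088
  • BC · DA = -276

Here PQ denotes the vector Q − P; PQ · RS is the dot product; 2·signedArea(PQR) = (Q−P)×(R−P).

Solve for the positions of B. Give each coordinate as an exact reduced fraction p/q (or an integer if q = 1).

B = (25, 11)

1. B_x = 25  [BC · DA = -276 ∩ 2·signedArea(BAC) = 152]
2. B_y = 11  [BC · DA = -276 ∩ 2·signedArea(BAC) = 152]
   → B = (25, 11)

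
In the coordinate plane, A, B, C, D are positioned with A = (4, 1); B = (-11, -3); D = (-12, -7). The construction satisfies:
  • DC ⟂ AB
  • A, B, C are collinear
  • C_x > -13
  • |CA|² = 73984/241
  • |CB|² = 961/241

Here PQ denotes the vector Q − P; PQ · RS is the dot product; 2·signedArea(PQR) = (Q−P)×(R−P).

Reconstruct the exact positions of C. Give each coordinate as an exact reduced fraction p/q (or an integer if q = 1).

C = (-3116/241, -847/241)

1. C_x = -3116/241  [A, B, C are collinear ∩ DC ⟂ AB]
2. C_y = -847/241  [A, B, C are collinear ∩ DC ⟂ AB]
   → C = (-3116/241, -847/241)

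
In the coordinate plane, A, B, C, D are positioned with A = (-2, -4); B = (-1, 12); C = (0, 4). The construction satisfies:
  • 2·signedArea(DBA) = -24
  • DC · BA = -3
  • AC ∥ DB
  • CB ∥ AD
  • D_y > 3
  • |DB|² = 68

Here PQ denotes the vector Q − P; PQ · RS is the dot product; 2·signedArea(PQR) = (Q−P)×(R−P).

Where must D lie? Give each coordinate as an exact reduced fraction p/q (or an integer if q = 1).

1. D_x = -3  [AC ∥ DB ∩ CB ∥ AD]
2. D_y = 4  [AC ∥ DB ∩ CB ∥ AD]
   → D = (-3, 4)

D = (-3, 4)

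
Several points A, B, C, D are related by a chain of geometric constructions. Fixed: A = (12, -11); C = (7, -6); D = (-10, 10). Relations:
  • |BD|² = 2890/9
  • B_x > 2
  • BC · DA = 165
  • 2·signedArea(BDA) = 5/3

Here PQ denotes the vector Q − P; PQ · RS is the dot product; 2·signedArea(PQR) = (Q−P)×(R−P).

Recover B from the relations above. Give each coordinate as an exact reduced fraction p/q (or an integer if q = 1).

1. B_x = 3  [2·signedArea(BDA) = 5/3 ∩ BC · DA = 165]
2. B_y = -7/3  [2·signedArea(BDA) = 5/3 ∩ BC · DA = 165]
   → B = (3, -7/3)

B = (3, -7/3)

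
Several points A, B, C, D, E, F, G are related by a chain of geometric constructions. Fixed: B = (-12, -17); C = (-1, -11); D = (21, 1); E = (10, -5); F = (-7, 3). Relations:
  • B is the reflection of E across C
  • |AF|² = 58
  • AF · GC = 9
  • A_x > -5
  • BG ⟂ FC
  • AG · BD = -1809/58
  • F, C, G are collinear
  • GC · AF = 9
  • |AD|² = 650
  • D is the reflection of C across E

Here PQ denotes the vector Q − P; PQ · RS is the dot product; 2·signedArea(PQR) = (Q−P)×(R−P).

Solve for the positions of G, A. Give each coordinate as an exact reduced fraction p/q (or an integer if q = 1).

A = (-4, -4)
G = (-31/58, -701/58)

1. G_x = -31/58  [F, C, G are collinear ∩ BG ⟂ FC]
2. G_y = -701/58  [F, C, G are collinear ∩ BG ⟂ FC]
   → G = (-31/58, -701/58)
3. A_x = -4  [AF · GC = 9 ∩ AG · BD = -1809/58]
4. A_y = -4  [AF · GC = 9 ∩ AG · BD = -1809/58]
   → A = (-4, -4)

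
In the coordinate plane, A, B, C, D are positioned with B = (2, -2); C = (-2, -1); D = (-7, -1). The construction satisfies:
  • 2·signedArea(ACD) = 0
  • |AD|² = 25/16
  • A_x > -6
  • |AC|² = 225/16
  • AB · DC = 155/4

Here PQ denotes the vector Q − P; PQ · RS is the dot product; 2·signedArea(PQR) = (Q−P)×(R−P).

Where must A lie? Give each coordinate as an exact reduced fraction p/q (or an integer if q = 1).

1. A_x = -23/4  [2·signedArea(ACD) = 0 ∩ AB · DC = 155/4]
2. A_y = -1  [2·signedArea(ACD) = 0 ∩ AB · DC = 155/4]
   → A = (-23/4, -1)

A = (-23/4, -1)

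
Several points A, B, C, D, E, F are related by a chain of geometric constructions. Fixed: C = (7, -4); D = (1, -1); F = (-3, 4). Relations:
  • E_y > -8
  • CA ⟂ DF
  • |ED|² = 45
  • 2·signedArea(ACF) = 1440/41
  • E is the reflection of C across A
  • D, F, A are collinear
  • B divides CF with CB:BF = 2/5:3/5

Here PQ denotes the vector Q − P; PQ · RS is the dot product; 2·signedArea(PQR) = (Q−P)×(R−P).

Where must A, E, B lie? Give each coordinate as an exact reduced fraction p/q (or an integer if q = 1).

1. A_x = 197/41  [D, F, A are collinear ∩ CA ⟂ DF]
2. A_y = -236/41  [D, F, A are collinear ∩ CA ⟂ DF]
   → A = (197/41, -236/41)
3. E_x = 107/41  [E is the reflection of C across A]
4. E_y = -308/41  [E is the reflection of C across A]
   → E = (107/41, -308/41)
5. B_x = 3  [B divides CF with CB:BF = 2/5:3/5]
6. B_y = -4/5  [B divides CF with CB:BF = 2/5:3/5]
   → B = (3, -4/5)

A = (197/41, -236/41)
B = (3, -4/5)
E = (107/41, -308/41)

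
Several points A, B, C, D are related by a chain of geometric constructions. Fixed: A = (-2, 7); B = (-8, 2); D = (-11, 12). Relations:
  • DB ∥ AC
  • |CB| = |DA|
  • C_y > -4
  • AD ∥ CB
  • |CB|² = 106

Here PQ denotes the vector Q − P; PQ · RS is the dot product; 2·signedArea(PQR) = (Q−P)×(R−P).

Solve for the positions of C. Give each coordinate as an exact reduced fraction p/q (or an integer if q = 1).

1. C_x = 1  [AD ∥ CB ∩ DB ∥ AC]
2. C_y = -3  [AD ∥ CB ∩ DB ∥ AC]
   → C = (1, -3)

C = (1, -3)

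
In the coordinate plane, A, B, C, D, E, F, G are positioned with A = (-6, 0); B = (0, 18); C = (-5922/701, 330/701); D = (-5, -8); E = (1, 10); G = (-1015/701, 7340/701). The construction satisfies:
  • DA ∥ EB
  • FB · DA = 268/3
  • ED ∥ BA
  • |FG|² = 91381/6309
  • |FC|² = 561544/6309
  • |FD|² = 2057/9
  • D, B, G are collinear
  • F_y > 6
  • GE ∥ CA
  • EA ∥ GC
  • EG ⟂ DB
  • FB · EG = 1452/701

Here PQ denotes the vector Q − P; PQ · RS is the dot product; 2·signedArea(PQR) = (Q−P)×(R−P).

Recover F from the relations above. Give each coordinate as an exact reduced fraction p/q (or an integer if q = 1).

1. F_x = -4/3  [FB · EG = 1452/701 ∩ FB · DA = 268/3]
2. F_y = 20/3  [FB · EG = 1452/701 ∩ FB · DA = 268/3]
   → F = (-4/3, 20/3)

F = (-4/3, 20/3)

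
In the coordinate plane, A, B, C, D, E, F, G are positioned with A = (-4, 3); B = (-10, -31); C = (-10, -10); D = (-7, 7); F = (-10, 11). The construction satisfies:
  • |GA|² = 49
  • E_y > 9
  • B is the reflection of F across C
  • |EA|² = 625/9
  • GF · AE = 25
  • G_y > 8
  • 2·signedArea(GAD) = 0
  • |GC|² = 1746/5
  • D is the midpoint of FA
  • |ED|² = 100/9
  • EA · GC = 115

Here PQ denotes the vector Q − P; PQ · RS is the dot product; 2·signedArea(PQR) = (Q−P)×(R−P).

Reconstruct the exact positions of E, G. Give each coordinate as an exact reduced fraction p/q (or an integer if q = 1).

1. G_x = -41/5  [line -4·x + -3·y + -7 = 0 ∩ |GA|² = 49]
2. G_y = 43/5  [line -4·x + -3·y + -7 = 0 ∩ |GA|² = 49]
   → G = (-41/5, 43/5)
3. E_x = -9  [EA · GC = 115 ∩ GF · AE = 25]
4. E_y = 29/3  [EA · GC = 115 ∩ GF · AE = 25]
   → E = (-9, 29/3)

E = (-9, 29/3)
G = (-41/5, 43/5)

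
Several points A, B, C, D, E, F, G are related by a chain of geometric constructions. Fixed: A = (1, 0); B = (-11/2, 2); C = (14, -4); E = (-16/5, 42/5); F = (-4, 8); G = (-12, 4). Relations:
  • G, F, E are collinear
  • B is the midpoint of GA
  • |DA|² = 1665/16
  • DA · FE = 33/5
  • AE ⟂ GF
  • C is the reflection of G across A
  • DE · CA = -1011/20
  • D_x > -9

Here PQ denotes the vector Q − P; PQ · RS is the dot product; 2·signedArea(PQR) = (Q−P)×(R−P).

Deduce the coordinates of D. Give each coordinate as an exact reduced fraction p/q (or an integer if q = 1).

D = (-35/4, 3)

1. D_x = -35/4  [DE · CA = -1011/20 ∩ DA · FE = 33/5]
2. D_y = 3  [DE · CA = -1011/20 ∩ DA · FE = 33/5]
   → D = (-35/4, 3)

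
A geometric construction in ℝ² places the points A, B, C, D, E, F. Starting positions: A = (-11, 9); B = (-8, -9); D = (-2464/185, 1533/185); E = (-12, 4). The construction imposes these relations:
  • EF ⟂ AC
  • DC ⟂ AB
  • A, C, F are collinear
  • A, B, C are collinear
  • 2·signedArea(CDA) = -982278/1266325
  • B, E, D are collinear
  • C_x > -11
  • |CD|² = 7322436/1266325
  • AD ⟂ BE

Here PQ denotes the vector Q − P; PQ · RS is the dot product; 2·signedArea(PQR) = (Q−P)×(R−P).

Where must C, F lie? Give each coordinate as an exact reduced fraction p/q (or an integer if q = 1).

1. C_x = -74932/6845  [A, B, C are collinear ∩ DC ⟂ AB]
2. C_y = 59427/6845  [A, B, C are collinear ∩ DC ⟂ AB]
   → C = (-74932/6845, 59427/6845)
3. F_x = -378/37  [A, C, F are collinear ∩ EF ⟂ AC]
4. F_y = 159/37  [A, C, F are collinear ∩ EF ⟂ AC]
   → F = (-378/37, 159/37)

C = (-74932/6845, 59427/6845)
F = (-378/37, 159/37)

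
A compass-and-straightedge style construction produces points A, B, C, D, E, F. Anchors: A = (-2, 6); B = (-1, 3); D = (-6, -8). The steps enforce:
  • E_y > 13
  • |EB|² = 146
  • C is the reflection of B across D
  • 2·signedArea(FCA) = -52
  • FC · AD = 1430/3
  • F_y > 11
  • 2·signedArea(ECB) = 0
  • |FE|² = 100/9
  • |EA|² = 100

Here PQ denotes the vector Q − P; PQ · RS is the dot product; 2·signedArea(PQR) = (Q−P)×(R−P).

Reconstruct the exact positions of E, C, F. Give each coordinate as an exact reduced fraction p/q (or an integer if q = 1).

1. C_x = -11  [C is the reflection of B across D]
2. C_y = -19  [C is the reflection of B across D]
   → C = (-11, -19)
3. F_x = 2  [2·signedArea(FCA) = -52 ∩ FC · AD = 1430/3]
4. F_y = 34/3  [2·signedArea(FCA) = -52 ∩ FC · AD = 1430/3]
   → F = (2, 34/3)
5. E_x = 4  [line -22·x + 10·y + -52 = 0 ∩ |EB|² = 146]
6. E_y = 14  [line -22·x + 10·y + -52 = 0 ∩ |EB|² = 146]
   → E = (4, 14)

C = (-11, -19)
E = (4, 14)
F = (2, 34/3)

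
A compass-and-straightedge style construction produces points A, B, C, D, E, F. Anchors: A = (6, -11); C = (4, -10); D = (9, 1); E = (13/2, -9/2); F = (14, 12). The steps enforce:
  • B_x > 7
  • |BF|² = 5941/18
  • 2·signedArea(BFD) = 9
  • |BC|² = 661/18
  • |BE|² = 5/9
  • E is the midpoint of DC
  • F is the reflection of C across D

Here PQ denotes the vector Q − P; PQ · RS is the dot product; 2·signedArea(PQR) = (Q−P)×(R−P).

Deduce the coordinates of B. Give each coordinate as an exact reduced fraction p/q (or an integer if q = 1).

B = (43/6, -29/6)

1. B_x = 43/6  [line 11·x + -5·y + -103 = 0 ∩ |BC|² = 661/18]
2. B_y = -29/6  [line 11·x + -5·y + -103 = 0 ∩ |BC|² = 661/18]
   → B = (43/6, -29/6)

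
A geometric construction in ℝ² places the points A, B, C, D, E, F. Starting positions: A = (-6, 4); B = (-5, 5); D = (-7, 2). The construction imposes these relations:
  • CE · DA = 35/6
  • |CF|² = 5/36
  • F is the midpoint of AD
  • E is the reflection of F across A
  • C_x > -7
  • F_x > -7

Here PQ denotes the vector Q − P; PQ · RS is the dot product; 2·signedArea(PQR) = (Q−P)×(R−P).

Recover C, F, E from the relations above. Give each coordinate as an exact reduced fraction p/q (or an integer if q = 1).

1. F_x = -13/2  [F is the midpoint of AD]
2. F_y = 3  [F is the midpoint of AD]
   → F = (-13/2, 3)
3. E_x = -11/2  [E is the reflection of F across A]
4. E_y = 5  [E is the reflection of F across A]
   → E = (-11/2, 5)
5. C_x = -20/3  [line -1·x + -2·y + -4/3 = 0 ∩ |CF|² = 5/36]
6. C_y = 8/3  [line -1·x + -2·y + -4/3 = 0 ∩ |CF|² = 5/36]
   → C = (-20/3, 8/3)

C = (-20/3, 8/3)
E = (-11/2, 5)
F = (-13/2, 3)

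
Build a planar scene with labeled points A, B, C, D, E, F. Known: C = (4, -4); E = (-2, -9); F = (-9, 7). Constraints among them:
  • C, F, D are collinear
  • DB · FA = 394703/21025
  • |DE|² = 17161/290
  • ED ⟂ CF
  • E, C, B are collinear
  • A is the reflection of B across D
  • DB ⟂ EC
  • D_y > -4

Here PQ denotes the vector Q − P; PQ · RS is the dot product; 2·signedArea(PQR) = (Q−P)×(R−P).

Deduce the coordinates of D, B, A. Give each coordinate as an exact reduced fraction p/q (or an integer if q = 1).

1. D_x = 861/290  [C, F, D are collinear ∩ ED ⟂ CF]
2. D_y = -907/290  [C, F, D are collinear ∩ ED ⟂ CF]
   → D = (861/290, -907/290)
3. B_x = 33793/8845  [E, C, B are collinear ∩ DB ⟂ EC]
4. B_y = -14681/3538  [E, C, B are collinear ∩ DB ⟂ EC]
   → B = (33793/8845, -14681/3538)
5. A_x = 18728/8845  [A is the reflection of B across D]
6. A_y = -37249/17690  [A is the reflection of B across D]
   → A = (18728/8845, -37249/17690)

A = (18728/8845, -37249/17690)
B = (33793/8845, -14681/3538)
D = (861/290, -907/290)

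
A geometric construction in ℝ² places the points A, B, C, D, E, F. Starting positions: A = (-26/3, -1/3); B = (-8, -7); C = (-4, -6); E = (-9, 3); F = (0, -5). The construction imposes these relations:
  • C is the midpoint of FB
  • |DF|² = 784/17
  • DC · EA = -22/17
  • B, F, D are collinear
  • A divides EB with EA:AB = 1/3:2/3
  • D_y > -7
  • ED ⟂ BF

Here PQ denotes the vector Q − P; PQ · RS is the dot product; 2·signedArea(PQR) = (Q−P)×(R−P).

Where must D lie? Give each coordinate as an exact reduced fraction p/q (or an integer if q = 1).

D = (-112/17, -113/17)

1. D_x = -112/17  [B, F, D are collinear ∩ ED ⟂ BF]
2. D_y = -113/17  [B, F, D are collinear ∩ ED ⟂ BF]
   → D = (-112/17, -113/17)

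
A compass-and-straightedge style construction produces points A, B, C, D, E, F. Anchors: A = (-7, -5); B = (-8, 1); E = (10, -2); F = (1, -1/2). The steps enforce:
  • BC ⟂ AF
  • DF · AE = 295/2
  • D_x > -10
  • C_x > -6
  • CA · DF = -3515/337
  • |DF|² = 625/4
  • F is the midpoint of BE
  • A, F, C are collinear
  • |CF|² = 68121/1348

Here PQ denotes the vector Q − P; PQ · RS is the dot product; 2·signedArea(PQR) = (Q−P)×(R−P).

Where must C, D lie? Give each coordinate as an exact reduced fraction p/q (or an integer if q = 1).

C = (-1751/337, -1343/337)
D = (-9, 7)

1. C_x = -1751/337  [A, F, C are collinear ∩ BC ⟂ AF]
2. C_y = -1343/337  [A, F, C are collinear ∩ BC ⟂ AF]
   → C = (-1751/337, -1343/337)
3. D_x = -9  [DF · AE = 295/2 ∩ CA · DF = -3515/337]
4. D_y = 7  [DF · AE = 295/2 ∩ CA · DF = -3515/337]
   → D = (-9, 7)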